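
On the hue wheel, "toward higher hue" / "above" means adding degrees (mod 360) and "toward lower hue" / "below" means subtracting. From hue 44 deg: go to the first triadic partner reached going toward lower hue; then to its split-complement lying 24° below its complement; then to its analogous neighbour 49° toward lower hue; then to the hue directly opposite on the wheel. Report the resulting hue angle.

211°

triadic ↓ −120°: 44 − 120 = -76 → -76 + 360 = 284°
split-comp 24° ↓ +156°: 284 + 156 = 440 → 440 − 360 = 80°
analog 49° ↓ −49°: 80 − 49 = 31°
complement +180°: 31 + 180 = 211°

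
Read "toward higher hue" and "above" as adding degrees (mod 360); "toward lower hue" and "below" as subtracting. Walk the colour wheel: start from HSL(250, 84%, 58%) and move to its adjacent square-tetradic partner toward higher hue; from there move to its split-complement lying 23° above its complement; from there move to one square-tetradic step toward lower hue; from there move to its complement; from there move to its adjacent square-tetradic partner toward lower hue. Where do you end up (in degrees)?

250 + 90 = 340°   (square ↑)
340 + 203 = 543 → 543 − 360 = 183°   (split-comp 23° ↑)
183 − 90 = 93°   (square ↓)
93 + 180 = 273°   (complement)
273 − 90 = 183°   (square ↓)

183°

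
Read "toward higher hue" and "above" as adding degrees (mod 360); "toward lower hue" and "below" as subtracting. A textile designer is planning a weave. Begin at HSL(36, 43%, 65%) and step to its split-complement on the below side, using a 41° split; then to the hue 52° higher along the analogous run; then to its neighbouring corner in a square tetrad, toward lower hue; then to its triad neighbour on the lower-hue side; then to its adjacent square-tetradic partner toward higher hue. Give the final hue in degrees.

107°

split-comp 41° ↓ +139°: 36 + 139 = 175°
analog 52° ↑ +52°: 175 + 52 = 227°
square ↓ −90°: 227 − 90 = 137°
triadic ↓ −120°: 137 − 120 = 17°
square ↑ +90°: 17 + 90 = 107°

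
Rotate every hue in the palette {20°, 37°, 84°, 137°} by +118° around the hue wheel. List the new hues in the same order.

20 + 118 = 138°
37 + 118 = 155°
84 + 118 = 202°
137 + 118 = 255°

138°, 155°, 202°, 255°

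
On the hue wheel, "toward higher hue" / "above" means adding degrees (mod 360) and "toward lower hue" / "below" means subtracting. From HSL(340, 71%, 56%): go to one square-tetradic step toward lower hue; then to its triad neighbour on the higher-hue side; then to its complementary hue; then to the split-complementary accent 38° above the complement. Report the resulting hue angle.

−90° (square ↓): 340 − 90 = 250°
+120° (triadic ↑): 250 + 120 = 370 → 370 − 360 = 10°
+180° (complement): 10 + 180 = 190°
+218° (split-comp 38° ↑): 190 + 218 = 408 → 408 − 360 = 48°

48°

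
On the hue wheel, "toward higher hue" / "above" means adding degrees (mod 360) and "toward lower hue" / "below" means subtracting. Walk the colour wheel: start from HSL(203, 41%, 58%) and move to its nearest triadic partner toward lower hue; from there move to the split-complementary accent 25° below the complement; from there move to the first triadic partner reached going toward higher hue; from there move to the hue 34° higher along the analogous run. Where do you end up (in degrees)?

203 − 120 = 83°   (triadic ↓)
83 + 155 = 238°   (split-comp 25° ↓)
238 + 120 = 358°   (triadic ↑)
358 + 34 = 392 → 392 − 360 = 32°   (analog 34° ↑)

32°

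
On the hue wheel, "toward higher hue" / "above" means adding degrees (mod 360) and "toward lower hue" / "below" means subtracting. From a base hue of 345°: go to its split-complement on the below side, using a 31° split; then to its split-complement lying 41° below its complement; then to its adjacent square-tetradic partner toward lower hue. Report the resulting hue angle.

183°

345 + 149 = 494 → 494 − 360 = 134°   (split-comp 31° ↓)
134 + 139 = 273°   (split-comp 41° ↓)
273 − 90 = 183°   (square ↓)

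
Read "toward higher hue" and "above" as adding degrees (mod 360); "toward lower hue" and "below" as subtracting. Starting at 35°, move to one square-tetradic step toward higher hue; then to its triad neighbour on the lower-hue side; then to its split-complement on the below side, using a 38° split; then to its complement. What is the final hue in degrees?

+90° (square ↑): 35 + 90 = 125°
−120° (triadic ↓): 125 − 120 = 5°
+142° (split-comp 38° ↓): 5 + 142 = 147°
+180° (complement): 147 + 180 = 327°

327°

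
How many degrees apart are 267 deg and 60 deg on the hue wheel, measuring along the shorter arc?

|267 − 60| = 207.
The shorter arc is 360 − 207 = 153°.

153°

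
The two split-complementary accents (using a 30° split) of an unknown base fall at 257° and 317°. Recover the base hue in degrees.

The accents sit 30° either side of the complement, so the complement is their short-arc midpoint on the wheel.
Short-arc midpoint of 257° and 317°: 287°.
Base is 180° from the complement: 287 − 180 = 107°

107°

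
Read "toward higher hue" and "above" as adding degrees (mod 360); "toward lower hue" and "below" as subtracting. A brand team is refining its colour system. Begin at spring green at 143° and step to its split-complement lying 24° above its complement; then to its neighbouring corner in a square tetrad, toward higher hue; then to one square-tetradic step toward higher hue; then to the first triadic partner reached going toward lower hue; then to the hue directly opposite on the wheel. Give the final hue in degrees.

227°

143 + 204 = 347°   (split-comp 24° ↑)
347 + 90 = 437 → 437 − 360 = 77°   (square ↑)
77 + 90 = 167°   (square ↑)
167 − 120 = 47°   (triadic ↓)
47 + 180 = 227°   (complement)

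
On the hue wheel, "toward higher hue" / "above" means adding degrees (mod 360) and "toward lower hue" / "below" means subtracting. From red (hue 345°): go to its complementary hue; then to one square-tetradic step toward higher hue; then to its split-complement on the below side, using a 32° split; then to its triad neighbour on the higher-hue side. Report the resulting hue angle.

163°

345 + 180 = 525 → 525 − 360 = 165°   (complement)
165 + 90 = 255°   (square ↑)
255 + 148 = 403 → 403 − 360 = 43°   (split-comp 32° ↓)
43 + 120 = 163°   (triadic ↑)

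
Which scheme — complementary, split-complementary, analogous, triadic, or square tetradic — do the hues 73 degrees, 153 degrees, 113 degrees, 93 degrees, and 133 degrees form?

Sort the hues: 73°, 93°, 113°, 133°, 153°.
Successive gaps around the wheel: 20°, 20°, 20°, 20°, 280°.
A run of hues at equal small steps (20°) with one large closing gap is an analogous group.

analogous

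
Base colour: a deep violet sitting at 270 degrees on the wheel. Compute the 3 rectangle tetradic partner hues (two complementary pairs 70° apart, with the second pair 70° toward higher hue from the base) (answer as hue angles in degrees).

340°, 90°, and 160°

A rectangular tetradic uses two complementary pairs 70° apart: offsets 0°, 70°, 180°, 250°.
270 + 70 = 340°
270 + 180 = 450 → 450 − 360 = 90°
270 + 250 = 520 → 520 − 360 = 160°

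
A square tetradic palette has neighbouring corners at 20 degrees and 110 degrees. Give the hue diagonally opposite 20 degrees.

A square tetradic scheme places four hues 90° apart; opposite corners are 180° apart.
20 + 180 = 200°

200°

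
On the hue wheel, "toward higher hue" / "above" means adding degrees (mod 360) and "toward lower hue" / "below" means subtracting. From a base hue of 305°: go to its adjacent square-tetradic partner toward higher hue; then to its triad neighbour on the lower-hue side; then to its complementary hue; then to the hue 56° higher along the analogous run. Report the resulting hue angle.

305 + 90 = 395 → 395 − 360 = 35°   (square ↑)
35 − 120 = -85 → -85 + 360 = 275°   (triadic ↓)
275 + 180 = 455 → 455 − 360 = 95°   (complement)
95 + 56 = 151°   (analog 56° ↑)

151°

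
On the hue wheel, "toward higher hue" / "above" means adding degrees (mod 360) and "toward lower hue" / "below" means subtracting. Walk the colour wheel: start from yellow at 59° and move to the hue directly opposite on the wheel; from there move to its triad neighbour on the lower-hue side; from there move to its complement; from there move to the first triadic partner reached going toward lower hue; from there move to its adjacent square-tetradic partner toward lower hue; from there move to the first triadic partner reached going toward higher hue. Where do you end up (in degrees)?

209°

+180° (complement): 59 + 180 = 239°
−120° (triadic ↓): 239 − 120 = 119°
+180° (complement): 119 + 180 = 299°
−120° (triadic ↓): 299 − 120 = 179°
−90° (square ↓): 179 − 90 = 89°
+120° (triadic ↑): 89 + 120 = 209°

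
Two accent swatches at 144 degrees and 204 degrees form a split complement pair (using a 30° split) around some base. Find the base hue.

354°

The accents sit 30° either side of the complement, so the complement is their short-arc midpoint on the wheel.
Short-arc midpoint of 144° and 204°: 174°.
Base is 180° from the complement: 174 − 180 = -6 → -6 + 360 = 354°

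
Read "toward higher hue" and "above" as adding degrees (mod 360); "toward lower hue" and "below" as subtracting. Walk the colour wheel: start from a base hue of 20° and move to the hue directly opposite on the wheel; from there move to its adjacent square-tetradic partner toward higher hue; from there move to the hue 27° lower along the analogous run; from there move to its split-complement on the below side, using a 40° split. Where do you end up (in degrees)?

43°

complement +180°: 20 + 180 = 200°
square ↑ +90°: 200 + 90 = 290°
analog 27° ↓ −27°: 290 − 27 = 263°
split-comp 40° ↓ +140°: 263 + 140 = 403 → 403 − 360 = 43°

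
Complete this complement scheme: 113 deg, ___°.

293°

The complement sits 180° across the wheel.
The full set through 113° is {113°, 293°}.
Given {113°}, the missing hue is 293°.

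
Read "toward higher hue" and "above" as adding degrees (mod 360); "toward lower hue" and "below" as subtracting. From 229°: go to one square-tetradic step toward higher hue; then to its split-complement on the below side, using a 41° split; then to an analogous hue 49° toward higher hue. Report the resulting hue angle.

+90° (square ↑): 229 + 90 = 319°
+139° (split-comp 41° ↓): 319 + 139 = 458 → 458 − 360 = 98°
+49° (analog 49° ↑): 98 + 49 = 147°

147°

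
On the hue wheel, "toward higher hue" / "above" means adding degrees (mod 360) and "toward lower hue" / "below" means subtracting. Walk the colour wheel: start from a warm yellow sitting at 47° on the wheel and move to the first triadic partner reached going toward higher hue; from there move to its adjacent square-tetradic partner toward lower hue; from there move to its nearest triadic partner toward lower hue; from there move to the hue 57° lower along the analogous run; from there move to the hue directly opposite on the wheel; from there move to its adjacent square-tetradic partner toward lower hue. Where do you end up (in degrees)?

+120° (triadic ↑): 47 + 120 = 167°
−90° (square ↓): 167 − 90 = 77°
−120° (triadic ↓): 77 − 120 = -43 → -43 + 360 = 317°
−57° (analog 57° ↓): 317 − 57 = 260°
+180° (complement): 260 + 180 = 440 → 440 − 360 = 80°
−90° (square ↓): 80 − 90 = -10 → -10 + 360 = 350°

350°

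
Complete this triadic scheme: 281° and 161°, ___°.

A triad places three hues 120° apart.
The full set through 161° is {41°, 161°, 281°}.
Given {161°, 281°}, the missing hue is 41°.

41°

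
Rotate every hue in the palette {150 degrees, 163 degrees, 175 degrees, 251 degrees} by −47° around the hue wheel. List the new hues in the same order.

103°, 116°, 128°, 204°

150 − 47 = 103°
163 − 47 = 116°
175 − 47 = 128°
251 − 47 = 204°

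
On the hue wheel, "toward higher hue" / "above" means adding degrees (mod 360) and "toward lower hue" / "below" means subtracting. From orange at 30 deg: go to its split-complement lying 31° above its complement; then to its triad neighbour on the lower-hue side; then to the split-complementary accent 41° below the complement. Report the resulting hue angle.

260°

+211° (split-comp 31° ↑): 30 + 211 = 241°
−120° (triadic ↓): 241 − 120 = 121°
+139° (split-comp 41° ↓): 121 + 139 = 260°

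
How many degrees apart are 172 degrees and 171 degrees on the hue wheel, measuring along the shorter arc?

1°

|172 − 171| = 1.
1 ≤ 180, so the shorter arc is 1°.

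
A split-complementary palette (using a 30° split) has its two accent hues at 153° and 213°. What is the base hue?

3°

The accents sit 30° either side of the complement, so the complement is their short-arc midpoint on the wheel.
Short-arc midpoint of 153° and 213°: 183°.
Base is 180° from the complement: 183 − 180 = 3°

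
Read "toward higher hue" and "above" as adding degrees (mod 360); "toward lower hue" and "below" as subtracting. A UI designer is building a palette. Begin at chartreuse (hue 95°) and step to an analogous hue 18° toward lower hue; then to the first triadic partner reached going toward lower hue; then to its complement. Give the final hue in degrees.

137°

95 − 18 = 77°   (analog 18° ↓)
77 − 120 = -43 → -43 + 360 = 317°   (triadic ↓)
317 + 180 = 497 → 497 − 360 = 137°   (complement)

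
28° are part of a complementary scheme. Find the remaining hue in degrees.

The complement sits 180° across the wheel.
The full set through 28° is {28°, 208°}.
Given {28°}, the missing hue is 208°.

208°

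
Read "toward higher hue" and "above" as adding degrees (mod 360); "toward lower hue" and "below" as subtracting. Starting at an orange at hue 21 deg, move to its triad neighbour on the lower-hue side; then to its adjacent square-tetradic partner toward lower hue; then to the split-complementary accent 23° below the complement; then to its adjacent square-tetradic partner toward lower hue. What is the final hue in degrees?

238°

21 − 120 = -99 → -99 + 360 = 261°   (triadic ↓)
261 − 90 = 171°   (square ↓)
171 + 157 = 328°   (split-comp 23° ↓)
328 − 90 = 238°   (square ↓)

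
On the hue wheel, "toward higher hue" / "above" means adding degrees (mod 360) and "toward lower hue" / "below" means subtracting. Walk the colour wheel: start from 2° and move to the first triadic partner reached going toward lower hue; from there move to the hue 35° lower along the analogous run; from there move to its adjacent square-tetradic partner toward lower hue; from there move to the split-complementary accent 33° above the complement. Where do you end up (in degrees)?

triadic ↓ −120°: 2 − 120 = -118 → -118 + 360 = 242°
analog 35° ↓ −35°: 242 − 35 = 207°
square ↓ −90°: 207 − 90 = 117°
split-comp 33° ↑ +213°: 117 + 213 = 330°

330°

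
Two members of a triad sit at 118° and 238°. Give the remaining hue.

358°

A triad spaces three hues 120° apart.
The full set is {118°, 238°, 358°}.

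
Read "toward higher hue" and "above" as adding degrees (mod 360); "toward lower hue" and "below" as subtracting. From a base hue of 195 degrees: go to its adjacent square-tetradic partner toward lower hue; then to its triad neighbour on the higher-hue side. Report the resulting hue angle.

225°

square ↓ −90°: 195 − 90 = 105°
triadic ↑ +120°: 105 + 120 = 225°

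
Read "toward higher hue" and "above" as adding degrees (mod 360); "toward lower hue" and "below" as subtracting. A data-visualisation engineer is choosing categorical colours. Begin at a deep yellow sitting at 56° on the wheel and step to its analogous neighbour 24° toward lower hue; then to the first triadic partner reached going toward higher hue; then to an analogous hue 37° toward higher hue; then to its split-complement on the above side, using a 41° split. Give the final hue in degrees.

analog 24° ↓ −24°: 56 − 24 = 32°
triadic ↑ +120°: 32 + 120 = 152°
analog 37° ↑ +37°: 152 + 37 = 189°
split-comp 41° ↑ +221°: 189 + 221 = 410 → 410 − 360 = 50°

50°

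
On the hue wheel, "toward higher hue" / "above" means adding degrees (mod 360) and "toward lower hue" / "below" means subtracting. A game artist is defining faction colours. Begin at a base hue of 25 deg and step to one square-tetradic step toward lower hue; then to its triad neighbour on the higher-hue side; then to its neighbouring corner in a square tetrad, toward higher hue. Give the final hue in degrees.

145°

−90° (square ↓): 25 − 90 = -65 → -65 + 360 = 295°
+120° (triadic ↑): 295 + 120 = 415 → 415 − 360 = 55°
+90° (square ↑): 55 + 90 = 145°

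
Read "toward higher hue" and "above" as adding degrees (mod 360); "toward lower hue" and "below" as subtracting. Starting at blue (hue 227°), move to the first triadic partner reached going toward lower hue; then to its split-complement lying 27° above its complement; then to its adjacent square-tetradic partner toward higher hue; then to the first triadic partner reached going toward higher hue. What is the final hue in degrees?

164°

−120° (triadic ↓): 227 − 120 = 107°
+207° (split-comp 27° ↑): 107 + 207 = 314°
+90° (square ↑): 314 + 90 = 404 → 404 − 360 = 44°
+120° (triadic ↑): 44 + 120 = 164°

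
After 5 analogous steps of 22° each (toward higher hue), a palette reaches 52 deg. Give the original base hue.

5 steps of 22° (toward higher hue) give a net shift of +110°.
Start = end − shift: 52 − 110 = -58 → -58 + 360 = 302°

302°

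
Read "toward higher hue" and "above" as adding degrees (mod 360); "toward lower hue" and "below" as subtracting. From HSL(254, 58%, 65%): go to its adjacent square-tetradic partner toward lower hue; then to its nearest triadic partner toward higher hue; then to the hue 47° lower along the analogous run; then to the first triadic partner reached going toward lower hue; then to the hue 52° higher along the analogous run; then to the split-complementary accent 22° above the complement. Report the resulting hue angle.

254 − 90 = 164°   (square ↓)
164 + 120 = 284°   (triadic ↑)
284 − 47 = 237°   (analog 47° ↓)
237 − 120 = 117°   (triadic ↓)
117 + 52 = 169°   (analog 52° ↑)
169 + 202 = 371 → 371 − 360 = 11°   (split-comp 22° ↑)

11°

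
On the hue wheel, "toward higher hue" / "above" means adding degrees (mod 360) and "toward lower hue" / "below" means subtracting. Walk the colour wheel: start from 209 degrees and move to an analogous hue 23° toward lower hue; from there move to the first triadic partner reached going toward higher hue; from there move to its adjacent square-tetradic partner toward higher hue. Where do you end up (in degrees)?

36°

−23° (analog 23° ↓): 209 − 23 = 186°
+120° (triadic ↑): 186 + 120 = 306°
+90° (square ↑): 306 + 90 = 396 → 396 − 360 = 36°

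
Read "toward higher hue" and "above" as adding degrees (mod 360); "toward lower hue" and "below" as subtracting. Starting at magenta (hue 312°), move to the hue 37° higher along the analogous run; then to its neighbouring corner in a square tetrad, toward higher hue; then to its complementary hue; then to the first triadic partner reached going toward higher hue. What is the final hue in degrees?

analog 37° ↑ +37°: 312 + 37 = 349°
square ↑ +90°: 349 + 90 = 439 → 439 − 360 = 79°
complement +180°: 79 + 180 = 259°
triadic ↑ +120°: 259 + 120 = 379 → 379 − 360 = 19°

19°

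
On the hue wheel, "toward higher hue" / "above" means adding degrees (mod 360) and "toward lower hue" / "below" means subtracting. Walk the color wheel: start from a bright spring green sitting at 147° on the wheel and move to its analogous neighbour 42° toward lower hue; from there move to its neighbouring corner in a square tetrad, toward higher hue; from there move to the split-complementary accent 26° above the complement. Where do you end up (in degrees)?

−42° (analog 42° ↓): 147 − 42 = 105°
+90° (square ↑): 105 + 90 = 195°
+206° (split-comp 26° ↑): 195 + 206 = 401 → 401 − 360 = 41°

41°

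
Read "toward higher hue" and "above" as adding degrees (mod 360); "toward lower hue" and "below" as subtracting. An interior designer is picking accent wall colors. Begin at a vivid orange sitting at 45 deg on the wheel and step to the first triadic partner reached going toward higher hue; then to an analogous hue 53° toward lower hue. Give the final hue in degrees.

112°

45 + 120 = 165°   (triadic ↑)
165 − 53 = 112°   (analog 53° ↓)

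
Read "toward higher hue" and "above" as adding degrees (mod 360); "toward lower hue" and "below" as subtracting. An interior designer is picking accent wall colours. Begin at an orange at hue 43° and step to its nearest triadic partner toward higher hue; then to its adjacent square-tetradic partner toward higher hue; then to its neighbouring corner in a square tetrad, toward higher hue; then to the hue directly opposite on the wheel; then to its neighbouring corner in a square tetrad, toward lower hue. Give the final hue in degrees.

73°

triadic ↑ +120°: 43 + 120 = 163°
square ↑ +90°: 163 + 90 = 253°
square ↑ +90°: 253 + 90 = 343°
complement +180°: 343 + 180 = 523 → 523 − 360 = 163°
square ↓ −90°: 163 − 90 = 73°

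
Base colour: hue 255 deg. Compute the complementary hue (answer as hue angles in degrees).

75°

The complement sits 180° across the wheel.
255 + 180 = 435 → 435 − 360 = 75°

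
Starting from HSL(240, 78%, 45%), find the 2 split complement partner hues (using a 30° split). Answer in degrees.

30° and 90°

Split-complementary hues sit 30° either side of the complement.
Complement of 240°: 240 + 180 = 420 → 420 − 360 = 60°
60 − 30 = 30°
60 + 30 = 90°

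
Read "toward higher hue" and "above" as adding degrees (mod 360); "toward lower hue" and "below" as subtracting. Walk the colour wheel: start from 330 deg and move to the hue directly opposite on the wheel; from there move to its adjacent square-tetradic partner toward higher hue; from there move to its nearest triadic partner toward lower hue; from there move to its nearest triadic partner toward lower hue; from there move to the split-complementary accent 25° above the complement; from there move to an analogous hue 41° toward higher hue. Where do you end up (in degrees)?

complement +180°: 330 + 180 = 510 → 510 − 360 = 150°
square ↑ +90°: 150 + 90 = 240°
triadic ↓ −120°: 240 − 120 = 120°
triadic ↓ −120°: 120 − 120 = 0°
split-comp 25° ↑ +205°: 0 + 205 = 205°
analog 41° ↑ +41°: 205 + 41 = 246°

246°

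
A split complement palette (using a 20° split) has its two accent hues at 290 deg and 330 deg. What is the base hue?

The accents sit 20° either side of the complement, so the complement is their short-arc midpoint on the wheel.
Short-arc midpoint of 290° and 330°: 310°.
Base is 180° from the complement: 310 − 180 = 130°

130°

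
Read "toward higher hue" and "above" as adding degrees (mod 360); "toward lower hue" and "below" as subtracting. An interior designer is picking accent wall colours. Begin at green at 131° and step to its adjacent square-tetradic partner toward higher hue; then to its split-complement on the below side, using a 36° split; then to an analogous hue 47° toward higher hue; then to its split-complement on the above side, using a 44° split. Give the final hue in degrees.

276°

+90° (square ↑): 131 + 90 = 221°
+144° (split-comp 36° ↓): 221 + 144 = 365 → 365 − 360 = 5°
+47° (analog 47° ↑): 5 + 47 = 52°
+224° (split-comp 44° ↑): 52 + 224 = 276°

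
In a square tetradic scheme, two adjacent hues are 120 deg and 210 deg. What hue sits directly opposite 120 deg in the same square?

300°

A square tetradic scheme places four hues 90° apart; opposite corners are 180° apart.
120 + 180 = 300°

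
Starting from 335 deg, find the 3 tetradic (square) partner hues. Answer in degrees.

65°, 155° and 245°

335 + 90 = 425 → 425 − 360 = 65°
335 + 180 = 515 → 515 − 360 = 155°
335 + 270 = 605 → 605 − 360 = 245°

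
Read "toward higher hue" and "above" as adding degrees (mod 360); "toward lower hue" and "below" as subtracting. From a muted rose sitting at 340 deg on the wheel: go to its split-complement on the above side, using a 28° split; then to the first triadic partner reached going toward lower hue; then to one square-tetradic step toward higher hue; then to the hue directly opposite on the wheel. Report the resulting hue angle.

340 + 208 = 548 → 548 − 360 = 188°   (split-comp 28° ↑)
188 − 120 = 68°   (triadic ↓)
68 + 90 = 158°   (square ↑)
158 + 180 = 338°   (complement)

338°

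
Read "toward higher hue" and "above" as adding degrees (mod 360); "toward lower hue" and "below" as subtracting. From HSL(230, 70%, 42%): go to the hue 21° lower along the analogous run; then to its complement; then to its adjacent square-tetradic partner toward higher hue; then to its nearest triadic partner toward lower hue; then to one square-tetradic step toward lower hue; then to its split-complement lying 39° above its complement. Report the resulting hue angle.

128°

−21° (analog 21° ↓): 230 − 21 = 209°
+180° (complement): 209 + 180 = 389 → 389 − 360 = 29°
+90° (square ↑): 29 + 90 = 119°
−120° (triadic ↓): 119 − 120 = -1 → -1 + 360 = 359°
−90° (square ↓): 359 − 90 = 269°
+219° (split-comp 39° ↑): 269 + 219 = 488 → 488 − 360 = 128°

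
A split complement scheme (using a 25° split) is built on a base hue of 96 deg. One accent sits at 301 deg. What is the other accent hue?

251°

Split-complementary hues sit 25° either side of the complement.
Complement of the base 96°: 96 + 180 = 276°
The given accent 301° is 25° one side of 276°; the other accent sits 25° the other side: 276 − 25 = 251°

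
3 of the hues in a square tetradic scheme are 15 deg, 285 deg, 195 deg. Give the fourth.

105°

A square tetradic scheme places four hues every 90°.
The full set through 15° is {15°, 105°, 195°, 285°}.
Given {15°, 195°, 285°}, the missing hue is 105°.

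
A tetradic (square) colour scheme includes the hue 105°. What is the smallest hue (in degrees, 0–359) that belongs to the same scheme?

A square tetradic scheme places four hues every 90°.
The full set through 105° is {15°, 105°, 195°, 285°}.

15°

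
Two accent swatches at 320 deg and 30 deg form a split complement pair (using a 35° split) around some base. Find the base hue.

The accents sit 35° either side of the complement, so the complement is their short-arc midpoint on the wheel.
Short-arc midpoint of 320° and 30°: 355°.
Base is 180° from the complement: 355 − 180 = 175°

175°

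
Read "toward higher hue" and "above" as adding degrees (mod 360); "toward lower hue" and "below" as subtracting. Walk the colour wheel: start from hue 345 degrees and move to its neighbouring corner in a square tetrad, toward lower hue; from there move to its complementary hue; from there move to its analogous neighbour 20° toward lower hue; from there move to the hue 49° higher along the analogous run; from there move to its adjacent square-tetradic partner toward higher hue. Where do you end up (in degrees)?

345 − 90 = 255°   (square ↓)
255 + 180 = 435 → 435 − 360 = 75°   (complement)
75 − 20 = 55°   (analog 20° ↓)
55 + 49 = 104°   (analog 49° ↑)
104 + 90 = 194°   (square ↑)

194°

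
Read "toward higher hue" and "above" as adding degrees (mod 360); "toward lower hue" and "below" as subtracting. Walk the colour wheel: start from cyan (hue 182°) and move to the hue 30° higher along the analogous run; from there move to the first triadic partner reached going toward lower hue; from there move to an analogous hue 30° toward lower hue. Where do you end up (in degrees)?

analog 30° ↑ +30°: 182 + 30 = 212°
triadic ↓ −120°: 212 − 120 = 92°
analog 30° ↓ −30°: 92 − 30 = 62°

62°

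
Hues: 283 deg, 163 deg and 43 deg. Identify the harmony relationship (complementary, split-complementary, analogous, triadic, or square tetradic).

triadic

Sort the hues: 43°, 163°, 283°.
Successive gaps around the wheel: 120°, 120°, 120°.
Three hues equally spaced 120° apart form a triad.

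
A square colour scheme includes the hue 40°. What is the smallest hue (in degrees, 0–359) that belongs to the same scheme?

40°

A square tetradic scheme places four hues every 90°.
The full set through 40° is {40°, 130°, 220°, 310°}.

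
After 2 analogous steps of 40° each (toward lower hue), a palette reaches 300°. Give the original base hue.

20°

2 steps of 40° (toward lower hue) give a net shift of −80°.
Start = end − shift: 300 + 80 = 380 → 380 − 360 = 20°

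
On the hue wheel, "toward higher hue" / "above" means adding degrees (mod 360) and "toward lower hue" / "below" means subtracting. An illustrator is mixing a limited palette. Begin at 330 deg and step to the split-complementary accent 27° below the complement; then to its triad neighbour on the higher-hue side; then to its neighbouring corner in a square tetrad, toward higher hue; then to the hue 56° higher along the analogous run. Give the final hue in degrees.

29°

+153° (split-comp 27° ↓): 330 + 153 = 483 → 483 − 360 = 123°
+120° (triadic ↑): 123 + 120 = 243°
+90° (square ↑): 243 + 90 = 333°
+56° (analog 56° ↑): 333 + 56 = 389 → 389 − 360 = 29°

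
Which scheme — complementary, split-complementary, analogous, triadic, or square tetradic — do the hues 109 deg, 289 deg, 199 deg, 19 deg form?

square tetradic

Sort the hues: 19°, 109°, 199°, 289°.
Successive gaps around the wheel: 90°, 90°, 90°, 90°.
Four hues every 90° form a square tetradic scheme.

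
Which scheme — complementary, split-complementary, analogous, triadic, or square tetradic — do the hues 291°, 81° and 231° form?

Sort the hues: 81°, 231°, 291°.
Successive gaps around the wheel: 150°, 60°, 150°.
Two 150° gaps and one 60° gap — a base hue opposite a pair of accents 30° either side of its complement — is the split-complementary pattern.

split-complementary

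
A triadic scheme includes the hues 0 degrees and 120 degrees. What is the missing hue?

240°

A triad places three hues 120° apart.
The full set through 0° is {0°, 120°, 240°}.
Given {0°, 120°}, the missing hue is 240°.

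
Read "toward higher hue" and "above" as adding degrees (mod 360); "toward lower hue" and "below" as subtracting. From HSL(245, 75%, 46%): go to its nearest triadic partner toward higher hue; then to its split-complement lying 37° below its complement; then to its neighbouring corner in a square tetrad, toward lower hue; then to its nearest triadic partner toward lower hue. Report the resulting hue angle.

245 + 120 = 365 → 365 − 360 = 5°   (triadic ↑)
5 + 143 = 148°   (split-comp 37° ↓)
148 − 90 = 58°   (square ↓)
58 − 120 = -62 → -62 + 360 = 298°   (triadic ↓)

298°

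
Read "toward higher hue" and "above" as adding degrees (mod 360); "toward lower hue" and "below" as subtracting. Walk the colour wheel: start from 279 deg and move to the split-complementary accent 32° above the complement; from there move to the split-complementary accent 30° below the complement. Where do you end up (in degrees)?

279 + 212 = 491 → 491 − 360 = 131°   (split-comp 32° ↑)
131 + 150 = 281°   (split-comp 30° ↓)

281°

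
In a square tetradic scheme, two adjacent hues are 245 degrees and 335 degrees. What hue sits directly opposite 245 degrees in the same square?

65°

A square tetradic scheme places four hues 90° apart; opposite corners are 180° apart.
245 + 180 = 425 → 425 − 360 = 65°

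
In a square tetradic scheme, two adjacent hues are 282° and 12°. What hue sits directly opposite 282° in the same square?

102°

A square tetradic scheme places four hues 90° apart; opposite corners are 180° apart.
282 + 180 = 462 → 462 − 360 = 102°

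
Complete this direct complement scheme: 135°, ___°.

The complement sits 180° across the wheel.
The full set through 135° is {135°, 315°}.
Given {135°}, the missing hue is 315°.

315°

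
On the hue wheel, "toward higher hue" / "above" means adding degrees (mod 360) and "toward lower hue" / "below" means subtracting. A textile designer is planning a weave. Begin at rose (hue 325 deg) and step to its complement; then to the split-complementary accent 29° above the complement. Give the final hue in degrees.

325 + 180 = 505 → 505 − 360 = 145°   (complement)
145 + 209 = 354°   (split-comp 29° ↑)

354°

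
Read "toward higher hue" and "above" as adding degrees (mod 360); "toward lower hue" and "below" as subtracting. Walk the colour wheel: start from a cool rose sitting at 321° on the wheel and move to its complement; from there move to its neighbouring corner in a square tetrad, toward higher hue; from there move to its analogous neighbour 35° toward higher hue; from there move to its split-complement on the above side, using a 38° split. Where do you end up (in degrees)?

124°

+180° (complement): 321 + 180 = 501 → 501 − 360 = 141°
+90° (square ↑): 141 + 90 = 231°
+35° (analog 35° ↑): 231 + 35 = 266°
+218° (split-comp 38° ↑): 266 + 218 = 484 → 484 − 360 = 124°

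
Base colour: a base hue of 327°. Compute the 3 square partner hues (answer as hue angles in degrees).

57°, 147°, 237°

A square tetradic scheme places four hues every 90°.
327 + 90 = 417 → 417 − 360 = 57°
327 + 180 = 507 → 507 − 360 = 147°
327 + 270 = 597 → 597 − 360 = 237°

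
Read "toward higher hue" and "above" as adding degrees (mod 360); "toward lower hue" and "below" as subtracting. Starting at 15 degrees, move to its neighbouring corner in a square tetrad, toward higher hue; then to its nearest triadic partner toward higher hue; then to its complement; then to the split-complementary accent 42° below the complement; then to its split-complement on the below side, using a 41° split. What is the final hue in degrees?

square ↑ +90°: 15 + 90 = 105°
triadic ↑ +120°: 105 + 120 = 225°
complement +180°: 225 + 180 = 405 → 405 − 360 = 45°
split-comp 42° ↓ +138°: 45 + 138 = 183°
split-comp 41° ↓ +139°: 183 + 139 = 322°

322°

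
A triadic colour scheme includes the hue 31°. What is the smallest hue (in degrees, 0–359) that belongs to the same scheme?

31°

A triad places three hues 120° apart.
The full set through 31° is {31°, 151°, 271°}.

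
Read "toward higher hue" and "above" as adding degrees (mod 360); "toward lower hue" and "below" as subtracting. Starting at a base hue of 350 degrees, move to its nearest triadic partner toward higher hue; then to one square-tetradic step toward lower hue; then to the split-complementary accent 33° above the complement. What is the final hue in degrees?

233°

350 + 120 = 470 → 470 − 360 = 110°   (triadic ↑)
110 − 90 = 20°   (square ↓)
20 + 213 = 233°   (split-comp 33° ↑)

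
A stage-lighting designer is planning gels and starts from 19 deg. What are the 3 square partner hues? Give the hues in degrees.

A square tetradic scheme places four hues every 90°.
19 + 90 = 109°
19 + 180 = 199°
19 + 270 = 289°

109°, 199° and 289°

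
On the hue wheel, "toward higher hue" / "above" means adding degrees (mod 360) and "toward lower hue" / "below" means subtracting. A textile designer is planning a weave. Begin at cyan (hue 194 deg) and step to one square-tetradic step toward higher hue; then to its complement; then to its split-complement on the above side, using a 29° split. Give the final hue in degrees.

+90° (square ↑): 194 + 90 = 284°
+180° (complement): 284 + 180 = 464 → 464 − 360 = 104°
+209° (split-comp 29° ↑): 104 + 209 = 313°

313°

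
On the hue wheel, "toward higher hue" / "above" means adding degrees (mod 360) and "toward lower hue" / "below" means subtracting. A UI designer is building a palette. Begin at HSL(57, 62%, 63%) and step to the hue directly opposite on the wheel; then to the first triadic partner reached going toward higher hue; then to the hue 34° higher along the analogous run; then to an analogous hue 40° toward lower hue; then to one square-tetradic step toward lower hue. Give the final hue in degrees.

complement +180°: 57 + 180 = 237°
triadic ↑ +120°: 237 + 120 = 357°
analog 34° ↑ +34°: 357 + 34 = 391 → 391 − 360 = 31°
analog 40° ↓ −40°: 31 − 40 = -9 → -9 + 360 = 351°
square ↓ −90°: 351 − 90 = 261°

261°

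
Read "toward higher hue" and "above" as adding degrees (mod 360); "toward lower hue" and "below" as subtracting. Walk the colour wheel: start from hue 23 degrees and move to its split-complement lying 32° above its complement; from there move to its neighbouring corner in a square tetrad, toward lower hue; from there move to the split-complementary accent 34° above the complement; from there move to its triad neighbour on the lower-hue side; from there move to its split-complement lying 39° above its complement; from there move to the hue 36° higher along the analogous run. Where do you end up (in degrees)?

split-comp 32° ↑ +212°: 23 + 212 = 235°
square ↓ −90°: 235 − 90 = 145°
split-comp 34° ↑ +214°: 145 + 214 = 359°
triadic ↓ −120°: 359 − 120 = 239°
split-comp 39° ↑ +219°: 239 + 219 = 458 → 458 − 360 = 98°
analog 36° ↑ +36°: 98 + 36 = 134°

134°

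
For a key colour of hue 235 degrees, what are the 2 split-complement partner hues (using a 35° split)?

Split-complementary hues sit 35° either side of the complement.
Complement of 235 degrees: 235 + 180 = 415 → 415 − 360 = 55°
55 − 35 = 20°
55 + 35 = 90°

20° and 90°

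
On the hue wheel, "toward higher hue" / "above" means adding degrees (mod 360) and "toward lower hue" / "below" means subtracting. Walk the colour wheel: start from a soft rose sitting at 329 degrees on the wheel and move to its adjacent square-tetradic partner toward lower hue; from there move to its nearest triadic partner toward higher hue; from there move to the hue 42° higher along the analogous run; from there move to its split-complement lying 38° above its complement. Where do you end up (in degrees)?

259°

square ↓ −90°: 329 − 90 = 239°
triadic ↑ +120°: 239 + 120 = 359°
analog 42° ↑ +42°: 359 + 42 = 401 → 401 − 360 = 41°
split-comp 38° ↑ +218°: 41 + 218 = 259°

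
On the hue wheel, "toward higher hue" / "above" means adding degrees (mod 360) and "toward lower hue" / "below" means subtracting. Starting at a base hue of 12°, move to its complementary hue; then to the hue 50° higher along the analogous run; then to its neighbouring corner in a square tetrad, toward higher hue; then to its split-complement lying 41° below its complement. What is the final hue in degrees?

111°

complement +180°: 12 + 180 = 192°
analog 50° ↑ +50°: 192 + 50 = 242°
square ↑ +90°: 242 + 90 = 332°
split-comp 41° ↓ +139°: 332 + 139 = 471 → 471 − 360 = 111°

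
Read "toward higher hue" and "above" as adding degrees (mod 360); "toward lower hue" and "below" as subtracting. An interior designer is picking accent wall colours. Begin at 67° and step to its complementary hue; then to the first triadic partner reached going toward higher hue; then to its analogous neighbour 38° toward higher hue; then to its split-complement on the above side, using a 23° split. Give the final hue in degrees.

67 + 180 = 247°   (complement)
247 + 120 = 367 → 367 − 360 = 7°   (triadic ↑)
7 + 38 = 45°   (analog 38° ↑)
45 + 203 = 248°   (split-comp 23° ↑)

248°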